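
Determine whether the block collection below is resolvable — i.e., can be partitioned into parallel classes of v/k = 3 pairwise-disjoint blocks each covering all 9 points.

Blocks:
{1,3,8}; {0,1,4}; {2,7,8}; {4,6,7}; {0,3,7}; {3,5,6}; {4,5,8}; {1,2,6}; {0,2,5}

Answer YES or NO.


v = 9, block size k = 3, number of blocks = 9.
For resolvability, blocks must partition into parallel classes of size v/k = 3.
Total blocks must therefore be a multiple of 3: 9 = 3·3 + 0 ⇒ divisible ✓.
Greedy packing gives 3 candidate class(es). Each should be a full parallel class (size 3, covers all 9 points).
  Class 1 (3 blocks): {1,3,8}; {4,6,7}; {0,2,5}. Points covered: [0, 1, 2, 3, 4, 5, 6, 7, 8].
  Class 2 (3 blocks): {0,1,4}; {2,7,8}; {3,5,6}. Points covered: [0, 1, 2, 3, 4, 5, 6, 7, 8].
  Class 3 (3 blocks): {0,3,7}; {4,5,8}; {1,2,6}. Points covered: [0, 1, 2, 3, 4, 5, 6, 7, 8].
All classes full (size 3)? YES. All classes cover every point? YES.
Resolvable? YES.

YES


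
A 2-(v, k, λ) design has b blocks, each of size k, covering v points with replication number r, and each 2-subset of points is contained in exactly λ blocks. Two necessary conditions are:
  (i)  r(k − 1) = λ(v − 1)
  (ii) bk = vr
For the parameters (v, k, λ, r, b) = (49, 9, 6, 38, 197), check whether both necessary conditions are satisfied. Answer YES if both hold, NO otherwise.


Condition (i): r(k − 1) = 38·8 = 304; λ(v − 1) = 6·48 = 288. Match? NO.
Condition (ii): bk = 197·9 = 1773; vr = 49·38 = 1862. Match? NO.
Both conditions hold? NO.

NO


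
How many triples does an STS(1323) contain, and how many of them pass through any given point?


An STS(v) is a 2-(v, 3, 1) BIBD: block size k = 3, λ = 1.
Replication: r(k − 1) = λ(v − 1) ⇒ r·2 = 1323 − 1 = 1322 ⇒ r = 661.
Block count: bk = vr ⇒ b·3 = 1323·661 = 874503 ⇒ b = 291501.

r = 661, b = 291501.


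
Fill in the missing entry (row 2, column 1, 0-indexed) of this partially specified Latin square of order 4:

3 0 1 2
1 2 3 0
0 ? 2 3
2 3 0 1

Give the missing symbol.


Row 2 contains symbols [0, 2, 3] — missing [1].
Column 1 contains symbols [0, 2, 3] — missing [1].
The missing symbol must appear in both missing sets; intersection = [1].
Therefore the hidden value is 1.

Missing value = 1.


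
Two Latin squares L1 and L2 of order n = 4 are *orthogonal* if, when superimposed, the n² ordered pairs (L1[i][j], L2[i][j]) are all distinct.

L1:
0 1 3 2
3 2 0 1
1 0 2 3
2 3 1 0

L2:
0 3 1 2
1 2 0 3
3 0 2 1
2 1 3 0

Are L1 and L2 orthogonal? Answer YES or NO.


Form the n² = 16 superimposed pairs (L1[i][j], L2[i][j]), row by row (rows and columns indexed from 0):
row 0: (0,0) (1,3) (3,1) (2,2)
row 1: (3,1) (2,2) (0,0) (1,3)
row 2: (1,3) (0,0) (2,2) (3,1)
row 3: (2,2) (3,1) (1,3) (0,0)
Orthogonality requires all 16 pairs distinct.
But the pair (3,1) repeats: cell (0,2) has L1 = 3, L2 = 1, and cell (1,0) has L1 = 3, L2 = 1.
A repeated pair means some other pair never occurs (only 4 distinct pairs out of 16), so the squares are not orthogonal.
Conclusion: NO.

NO


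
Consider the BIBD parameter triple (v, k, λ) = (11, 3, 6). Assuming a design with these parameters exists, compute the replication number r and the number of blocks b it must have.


Any 2-(v, k, λ) BIBD satisfies two necessary conditions:
  (i)  Each point sits in r blocks, and counting incidences through any fixed point gives r(k − 1) = λ(v − 1), so r = λ(v − 1)/(k − 1).
  (ii) Total incidences bk = vr, so b = vr/k.
Step 1: r = λ(v − 1)/(k − 1) = 6·(11 − 1)/(3 − 1) = 6·10/2 = 60/2 = 30.
Step 2: b = vr/k = 11·30/3 = 330/3 = 110.
Check integrality: r = 30 ∈ Z ✓, b = 110 ∈ Z ✓.
(These identities are necessary conditions: they determine r and b for any design with these parameters, but do not by themselves prove that one exists.)

r = 30, b = 110.


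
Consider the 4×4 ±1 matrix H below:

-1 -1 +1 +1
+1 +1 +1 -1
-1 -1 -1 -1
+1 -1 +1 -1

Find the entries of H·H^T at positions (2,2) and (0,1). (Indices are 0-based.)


Row 0 of H: [-1, -1, 1, 1].
Row 1 of H: [1, 1, 1, -1].
Row 2 of H: [-1, -1, -1, -1].
(H·H^T)[2][2] = Σ_j H[2][j]·H[2][j] = (-1)² + (-1)² + (-1)² + (-1)² = 1 + 1 + 1 + 1 = 4.
(H·H^T)[0][1] = Σ_j H[0][j]·H[1][j] = (-1)·(1) + (-1)·(1) + (1)·(1) + (1)·(-1) = -1 + -1 + 1 + -1 = -2.
Rows 0 and 1 are not orthogonal (dot product = -2 ≠ 0), so H is not a Hadamard matrix.

(2,2) entry = 4; (0,1) entry = -2.


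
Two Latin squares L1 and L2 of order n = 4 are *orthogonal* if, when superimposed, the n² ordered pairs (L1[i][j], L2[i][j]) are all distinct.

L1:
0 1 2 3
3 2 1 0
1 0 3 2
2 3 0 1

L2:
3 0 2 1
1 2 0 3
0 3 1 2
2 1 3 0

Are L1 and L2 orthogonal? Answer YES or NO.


Form the n² = 16 superimposed pairs (L1[i][j], L2[i][j]), row by row (rows and columns indexed from 0):
row 0: (0,3) (1,0) (2,2) (3,1)
row 1: (3,1) (2,2) (1,0) (0,3)
row 2: (1,0) (0,3) (3,1) (2,2)
row 3: (2,2) (3,1) (0,3) (1,0)
Orthogonality requires all 16 pairs distinct.
But the pair (3,1) repeats: cell (0,3) has L1 = 3, L2 = 1, and cell (1,0) has L1 = 3, L2 = 1.
A repeated pair means some other pair never occurs (only 4 distinct pairs out of 16), so the squares are not orthogonal.
Conclusion: NO.

NO


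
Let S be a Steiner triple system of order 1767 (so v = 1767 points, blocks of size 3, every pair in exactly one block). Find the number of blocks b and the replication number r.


An STS(v) is a 2-(v, 3, 1) BIBD: block size k = 3, λ = 1.
Replication: r(k − 1) = λ(v − 1) ⇒ r·2 = 1767 − 1 = 1766 ⇒ r = 883.
Block count: b = v(v − 1)/6 = 1767·1766/6 = 3120522/6 = 520087.
(Check via bk = vr: 520087·3 = 1560261 = 1767·883 = 1560261 ✓.)

r = 883, b = 520087.


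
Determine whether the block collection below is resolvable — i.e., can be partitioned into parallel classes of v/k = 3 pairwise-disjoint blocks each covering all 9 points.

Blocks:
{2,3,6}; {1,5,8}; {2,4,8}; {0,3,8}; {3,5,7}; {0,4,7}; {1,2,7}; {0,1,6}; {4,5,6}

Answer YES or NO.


v = 9, block size k = 3, number of blocks = 9.
For resolvability, blocks must partition into parallel classes of size v/k = 3.
Total blocks must therefore be a multiple of 3: 9 = 3·3 + 0 ⇒ divisible ✓.
Greedy packing gives 3 candidate class(es). Each should be a full parallel class (size 3, covers all 9 points).
  Class 1 (3 blocks): {2,3,6}; {1,5,8}; {0,4,7}. Points covered: [0, 1, 2, 3, 4, 5, 6, 7, 8].
  Class 2 (3 blocks): {2,4,8}; {3,5,7}; {0,1,6}. Points covered: [0, 1, 2, 3, 4, 5, 6, 7, 8].
  Class 3 (3 blocks): {0,3,8}; {1,2,7}; {4,5,6}. Points covered: [0, 1, 2, 3, 4, 5, 6, 7, 8].
All classes full (size 3)? YES. All classes cover every point? YES.
Resolvable? YES.

YES


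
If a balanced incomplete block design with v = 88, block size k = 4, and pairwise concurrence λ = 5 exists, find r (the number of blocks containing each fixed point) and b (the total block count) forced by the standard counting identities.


Any 2-(v, k, λ) BIBD satisfies two necessary conditions:
  (i)  Each point sits in r blocks, and counting incidences through any fixed point gives r(k − 1) = λ(v − 1), so r = λ(v − 1)/(k − 1).
  (ii) Total incidences bk = vr, so b = vr/k.
Step 1: r = λ(v − 1)/(k − 1) = 5·(88 − 1)/(4 − 1) = 5·87/3 = 435/3 = 145.
Step 2: b = vr/k = 88·145/4 = 12760/4 = 3190.
Check integrality: r = 145 ∈ Z ✓, b = 3190 ∈ Z ✓.
(These identities are necessary conditions: they determine r and b for any design with these parameters, but do not by themselves prove that one exists.)

r = 145, b = 3190.


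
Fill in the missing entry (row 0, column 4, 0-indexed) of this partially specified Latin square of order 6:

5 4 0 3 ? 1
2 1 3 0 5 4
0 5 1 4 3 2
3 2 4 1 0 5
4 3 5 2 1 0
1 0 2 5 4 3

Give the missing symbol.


Row 0 contains symbols [0, 1, 3, 4, 5] — missing [2].
Column 4 contains symbols [0, 1, 3, 4, 5] — missing [2].
The missing symbol must appear in both missing sets; intersection = [2].
Therefore the hidden value is 2.

Missing value = 2.


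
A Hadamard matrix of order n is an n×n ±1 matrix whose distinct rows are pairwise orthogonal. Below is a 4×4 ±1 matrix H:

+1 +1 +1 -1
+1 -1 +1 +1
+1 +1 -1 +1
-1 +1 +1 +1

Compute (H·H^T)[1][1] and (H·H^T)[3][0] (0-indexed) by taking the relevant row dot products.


Row 0 of H: [1, 1, 1, -1].
Row 1 of H: [1, -1, 1, 1].
Row 3 of H: [-1, 1, 1, 1].
(H·H^T)[1][1] = Σ_j H[1][j]·H[1][j] = (1)² + (-1)² + (1)² + (1)² = 1 + 1 + 1 + 1 = 4.
(H·H^T)[3][0] = Σ_j H[3][j]·H[0][j] = (-1)·(1) + (1)·(1) + (1)·(1) + (1)·(-1) = -1 + 1 + 1 + -1 = 0.
So rows 3 and 0 are orthogonal; the diagonal entry equals n = 4.

(1,1) entry = 4; (3,0) entry = 0.


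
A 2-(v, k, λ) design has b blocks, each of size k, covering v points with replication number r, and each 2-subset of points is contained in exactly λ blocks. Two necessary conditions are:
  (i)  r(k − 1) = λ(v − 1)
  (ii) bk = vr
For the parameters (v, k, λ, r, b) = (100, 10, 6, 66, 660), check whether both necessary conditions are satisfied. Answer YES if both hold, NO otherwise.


Condition (i): r(k − 1) = 66·9 = 594; λ(v − 1) = 6·99 = 594. Match? YES.
Condition (ii): bk = 660·10 = 6600; vr = 100·66 = 6600. Match? YES.
Both conditions hold? YES.

YES


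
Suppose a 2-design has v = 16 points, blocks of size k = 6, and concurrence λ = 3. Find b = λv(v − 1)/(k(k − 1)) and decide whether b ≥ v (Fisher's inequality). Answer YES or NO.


r = λ(v − 1)/(k − 1) = 3·15/5 = 9.
b = vr/k = 16·9/6 = 24.
Fisher's inequality: b ≥ v ⇔ 24 ≥ 16? YES.

YES


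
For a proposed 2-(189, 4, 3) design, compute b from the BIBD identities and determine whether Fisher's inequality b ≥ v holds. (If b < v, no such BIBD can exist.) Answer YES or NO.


r = λ(v − 1)/(k − 1) = 3·188/3 = 188.
b = vr/k = 189·188/4 = 8883.
Fisher's inequality: b ≥ v ⇔ 8883 ≥ 189? YES.

YES


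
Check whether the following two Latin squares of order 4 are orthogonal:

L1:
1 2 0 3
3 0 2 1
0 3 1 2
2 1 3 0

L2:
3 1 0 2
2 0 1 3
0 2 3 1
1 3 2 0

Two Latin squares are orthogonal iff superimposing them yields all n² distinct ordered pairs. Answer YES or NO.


Form the n² = 16 superimposed pairs (L1[i][j], L2[i][j]), row by row (rows and columns indexed from 0):
row 0: (1,3) (2,1) (0,0) (3,2)
row 1: (3,2) (0,0) (2,1) (1,3)
row 2: (0,0) (3,2) (1,3) (2,1)
row 3: (2,1) (1,3) (3,2) (0,0)
Orthogonality requires all 16 pairs distinct.
But the pair (3,2) repeats: cell (0,3) has L1 = 3, L2 = 2, and cell (1,0) has L1 = 3, L2 = 2.
A repeated pair means some other pair never occurs (only 4 distinct pairs out of 16), so the squares are not orthogonal.
Conclusion: NO.

NO


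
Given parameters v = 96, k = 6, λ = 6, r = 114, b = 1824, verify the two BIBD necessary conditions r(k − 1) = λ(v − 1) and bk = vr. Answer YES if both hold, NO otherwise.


Condition (i): r(k − 1) = 114·5 = 570; λ(v − 1) = 6·95 = 570. Match? YES.
Condition (ii): bk = 1824·6 = 10944; vr = 96·114 = 10944. Match? YES.
Both conditions hold? YES.

YES


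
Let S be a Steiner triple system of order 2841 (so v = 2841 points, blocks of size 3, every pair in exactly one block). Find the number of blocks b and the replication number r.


An STS(v) is a 2-(v, 3, 1) BIBD: block size k = 3, λ = 1.
Replication: r(k − 1) = λ(v − 1) ⇒ r·2 = 2841 − 1 = 2840 ⇒ r = 1420.
Block count: bk = vr ⇒ b·3 = 2841·1420 = 4034220 ⇒ b = 1344740.

r = 1420, b = 1344740.


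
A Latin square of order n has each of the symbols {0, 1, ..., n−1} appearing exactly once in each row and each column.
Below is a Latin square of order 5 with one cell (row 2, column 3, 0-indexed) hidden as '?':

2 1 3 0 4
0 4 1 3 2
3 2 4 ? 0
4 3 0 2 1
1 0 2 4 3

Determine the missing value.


Row 2 contains symbols [0, 2, 3, 4] — missing [1].
Column 3 contains symbols [0, 2, 3, 4] — missing [1].
The missing symbol must appear in both missing sets; intersection = [1].
Therefore the hidden value is 1.

Missing value = 1.


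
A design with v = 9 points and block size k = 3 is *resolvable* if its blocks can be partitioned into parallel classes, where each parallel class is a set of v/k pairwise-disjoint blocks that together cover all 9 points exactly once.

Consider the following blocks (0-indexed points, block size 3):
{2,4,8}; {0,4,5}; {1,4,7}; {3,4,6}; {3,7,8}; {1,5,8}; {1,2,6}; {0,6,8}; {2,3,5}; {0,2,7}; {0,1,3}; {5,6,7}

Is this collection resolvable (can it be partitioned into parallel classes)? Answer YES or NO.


v = 9, block size k = 3, number of blocks = 12.
For resolvability, blocks must partition into parallel classes of size v/k = 3.
Total blocks must therefore be a multiple of 3: 12 = 3·4 + 0 ⇒ divisible ✓.
Greedy packing gives 4 candidate class(es). Each should be a full parallel class (size 3, covers all 9 points).
  Class 1 (3 blocks): {2,4,8}; {0,1,3}; {5,6,7}. Points covered: [0, 1, 2, 3, 4, 5, 6, 7, 8].
  Class 2 (3 blocks): {0,4,5}; {3,7,8}; {1,2,6}. Points covered: [0, 1, 2, 3, 4, 5, 6, 7, 8].
  Class 3 (3 blocks): {1,4,7}; {0,6,8}; {2,3,5}. Points covered: [0, 1, 2, 3, 4, 5, 6, 7, 8].
  Class 4 (3 blocks): {3,4,6}; {1,5,8}; {0,2,7}. Points covered: [0, 1, 2, 3, 4, 5, 6, 7, 8].
All classes full (size 3)? YES. All classes cover every point? YES.
Resolvable? YES.

YES


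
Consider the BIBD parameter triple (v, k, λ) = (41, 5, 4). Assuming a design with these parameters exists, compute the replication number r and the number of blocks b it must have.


Any 2-(v, k, λ) BIBD satisfies two necessary conditions:
  (i)  Each point sits in r blocks, and counting incidences through any fixed point gives r(k − 1) = λ(v − 1), so r = λ(v − 1)/(k − 1).
  (ii) Total incidences bk = vr, so b = vr/k.
Step 1: r = λ(v − 1)/(k − 1) = 4·(41 − 1)/(5 − 1) = 4·40/4 = 160/4 = 40.
Step 2: b = vr/k = 41·40/5 = 1640/5 = 328.
Check integrality: r = 40 ∈ Z ✓, b = 328 ∈ Z ✓.
(These identities are necessary conditions: they determine r and b for any design with these parameters, but do not by themselves prove that one exists.)

r = 40, b = 328.


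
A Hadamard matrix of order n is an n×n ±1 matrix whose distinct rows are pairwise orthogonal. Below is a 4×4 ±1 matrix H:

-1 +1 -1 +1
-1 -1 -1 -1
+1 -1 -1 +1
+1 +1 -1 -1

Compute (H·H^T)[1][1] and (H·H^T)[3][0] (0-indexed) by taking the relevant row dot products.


Row 0 of H: [-1, 1, -1, 1].
Row 1 of H: [-1, -1, -1, -1].
Row 3 of H: [1, 1, -1, -1].
(H·H^T)[1][1] = Σ_j H[1][j]·H[1][j] = (-1)² + (-1)² + (-1)² + (-1)² = 1 + 1 + 1 + 1 = 4.
(H·H^T)[3][0] = Σ_j H[3][j]·H[0][j] = (1)·(-1) + (1)·(1) + (-1)·(-1) + (-1)·(1) = -1 + 1 + 1 + -1 = 0.
So rows 3 and 0 are orthogonal; the diagonal entry equals n = 4.

(1,1) entry = 4; (3,0) entry = 0.


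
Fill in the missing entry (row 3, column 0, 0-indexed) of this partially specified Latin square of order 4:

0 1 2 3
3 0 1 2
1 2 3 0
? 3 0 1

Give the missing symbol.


Row 3 contains symbols [0, 1, 3] — missing [2].
Column 0 contains symbols [0, 1, 3] — missing [2].
The missing symbol must appear in both missing sets; intersection = [2].
Therefore the hidden value is 2.

Missing value = 2.


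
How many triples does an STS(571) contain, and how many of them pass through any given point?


An STS(v) is a 2-(v, 3, 1) BIBD: block size k = 3, λ = 1.
Replication: r(k − 1) = λ(v − 1) ⇒ r·2 = 571 − 1 = 570 ⇒ r = 285.
Block count: bk = vr ⇒ b·3 = 571·285 = 162735 ⇒ b = 54245.

r = 285, b = 54245.


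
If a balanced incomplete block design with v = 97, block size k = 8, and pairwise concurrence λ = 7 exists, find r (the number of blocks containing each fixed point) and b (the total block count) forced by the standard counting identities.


Any 2-(v, k, λ) BIBD satisfies two necessary conditions:
  (i)  Each point sits in r blocks, and counting incidences through any fixed point gives r(k − 1) = λ(v − 1), so r = λ(v − 1)/(k − 1).
  (ii) Total incidences bk = vr, so b = vr/k.
Step 1: r = λ(v − 1)/(k − 1) = 7·(97 − 1)/(8 − 1) = 7·96/7 = 672/7 = 96.
Step 2: b = vr/k = 97·96/8 = 9312/8 = 1164.
Check integrality: r = 96 ∈ Z ✓, b = 1164 ∈ Z ✓.
(These identities are necessary conditions: they determine r and b for any design with these parameters, but do not by themselves prove that one exists.)

r = 96, b = 1164.


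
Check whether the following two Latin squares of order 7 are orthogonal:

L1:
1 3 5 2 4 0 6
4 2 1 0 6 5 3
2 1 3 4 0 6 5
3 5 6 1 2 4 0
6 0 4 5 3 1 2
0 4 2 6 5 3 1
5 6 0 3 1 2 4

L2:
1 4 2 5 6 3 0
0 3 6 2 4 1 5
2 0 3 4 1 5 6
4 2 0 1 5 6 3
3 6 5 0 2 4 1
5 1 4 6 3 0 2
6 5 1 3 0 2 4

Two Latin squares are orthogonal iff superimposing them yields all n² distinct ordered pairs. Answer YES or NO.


Form the n² = 49 superimposed pairs (L1[i][j], L2[i][j]), row by row (rows and columns indexed from 0):
row 0: (1,1) (3,4) (5,2) (2,5) (4,6) (0,3) (6,0)
row 1: (4,0) (2,3) (1,6) (0,2) (6,4) (5,1) (3,5)
row 2: (2,2) (1,0) (3,3) (4,4) (0,1) (6,5) (5,6)
row 3: (3,4) (5,2) (6,0) (1,1) (2,5) (4,6) (0,3)
row 4: (6,3) (0,6) (4,5) (5,0) (3,2) (1,4) (2,1)
row 5: (0,5) (4,1) (2,4) (6,6) (5,3) (3,0) (1,2)
row 6: (5,6) (6,5) (0,1) (3,3) (1,0) (2,2) (4,4)
Orthogonality requires all 49 pairs distinct.
But the pair (3,4) repeats: cell (0,1) has L1 = 3, L2 = 4, and cell (3,0) has L1 = 3, L2 = 4.
A repeated pair means some other pair never occurs (only 35 distinct pairs out of 49), so the squares are not orthogonal.
Conclusion: NO.

NO


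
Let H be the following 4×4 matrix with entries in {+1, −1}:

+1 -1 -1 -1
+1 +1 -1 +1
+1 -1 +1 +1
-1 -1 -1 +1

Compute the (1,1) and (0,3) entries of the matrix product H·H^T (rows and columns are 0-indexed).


Row 0 of H: [1, -1, -1, -1].
Row 1 of H: [1, 1, -1, 1].
Row 3 of H: [-1, -1, -1, 1].
(H·H^T)[1][1] = Σ_j H[1][j]·H[1][j] = (1)² + (1)² + (-1)² + (1)² = 1 + 1 + 1 + 1 = 4.
(H·H^T)[0][3] = Σ_j H[0][j]·H[3][j] = (1)·(-1) + (-1)·(-1) + (-1)·(-1) + (-1)·(1) = -1 + 1 + 1 + -1 = 0.
So rows 0 and 3 are orthogonal; the diagonal entry equals n = 4.

(1,1) entry = 4; (0,3) entry = 0.


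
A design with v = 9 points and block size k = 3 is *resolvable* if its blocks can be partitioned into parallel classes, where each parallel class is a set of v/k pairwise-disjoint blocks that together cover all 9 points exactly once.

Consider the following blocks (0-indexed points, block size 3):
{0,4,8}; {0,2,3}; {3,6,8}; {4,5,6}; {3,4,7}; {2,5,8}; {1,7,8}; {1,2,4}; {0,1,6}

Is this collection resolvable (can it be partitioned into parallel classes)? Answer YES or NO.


v = 9, block size k = 3, number of blocks = 9.
For resolvability, blocks must partition into parallel classes of size v/k = 3.
Total blocks must therefore be a multiple of 3: 9 = 3·3 + 0 ⇒ divisible ✓.
Consider block {0,4,8}. It intersects every other block in the collection, so no parallel class of size 3 can contain it.
Since every block must belong to some parallel class in a resolution, the collection cannot be partitioned into parallel classes.
Resolvable? NO.

NO


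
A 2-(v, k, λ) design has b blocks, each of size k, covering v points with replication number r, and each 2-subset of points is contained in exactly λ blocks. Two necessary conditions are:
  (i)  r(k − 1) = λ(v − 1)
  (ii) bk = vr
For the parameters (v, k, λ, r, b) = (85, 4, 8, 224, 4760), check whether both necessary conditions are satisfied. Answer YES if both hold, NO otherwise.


Condition (i): r(k − 1) = 224·3 = 672; λ(v − 1) = 8·84 = 672. Match? YES.
Condition (ii): bk = 4760·4 = 19040; vr = 85·224 = 19040. Match? YES.
Both conditions hold? YES.

YES


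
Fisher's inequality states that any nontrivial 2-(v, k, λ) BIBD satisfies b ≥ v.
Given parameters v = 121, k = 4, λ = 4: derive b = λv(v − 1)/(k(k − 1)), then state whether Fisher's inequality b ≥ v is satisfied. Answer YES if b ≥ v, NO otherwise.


r = λ(v − 1)/(k − 1) = 4·120/3 = 160.
b = vr/k = 121·160/4 = 4840.
Fisher's inequality: b ≥ v ⇔ 4840 ≥ 121? YES.

YES


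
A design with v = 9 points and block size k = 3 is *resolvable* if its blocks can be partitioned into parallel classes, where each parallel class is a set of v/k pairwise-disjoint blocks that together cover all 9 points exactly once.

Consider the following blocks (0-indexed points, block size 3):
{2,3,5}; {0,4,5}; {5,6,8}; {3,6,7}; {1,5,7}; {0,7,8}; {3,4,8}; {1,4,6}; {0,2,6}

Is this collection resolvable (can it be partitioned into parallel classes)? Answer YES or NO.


v = 9, block size k = 3, number of blocks = 9.
For resolvability, blocks must partition into parallel classes of size v/k = 3.
Total blocks must therefore be a multiple of 3: 9 = 3·3 + 0 ⇒ divisible ✓.
Consider block {0,4,5}. The only other block(s) in the collection disjoint from it are {3,6,7} — just 1 block(s). Any parallel class containing {0,4,5} would need 2 other blocks each disjoint from it, so no parallel class of size 3 can contain {0,4,5}.
Since every block must belong to some parallel class in a resolution, the collection cannot be partitioned into parallel classes.
Resolvable? NO.

NO


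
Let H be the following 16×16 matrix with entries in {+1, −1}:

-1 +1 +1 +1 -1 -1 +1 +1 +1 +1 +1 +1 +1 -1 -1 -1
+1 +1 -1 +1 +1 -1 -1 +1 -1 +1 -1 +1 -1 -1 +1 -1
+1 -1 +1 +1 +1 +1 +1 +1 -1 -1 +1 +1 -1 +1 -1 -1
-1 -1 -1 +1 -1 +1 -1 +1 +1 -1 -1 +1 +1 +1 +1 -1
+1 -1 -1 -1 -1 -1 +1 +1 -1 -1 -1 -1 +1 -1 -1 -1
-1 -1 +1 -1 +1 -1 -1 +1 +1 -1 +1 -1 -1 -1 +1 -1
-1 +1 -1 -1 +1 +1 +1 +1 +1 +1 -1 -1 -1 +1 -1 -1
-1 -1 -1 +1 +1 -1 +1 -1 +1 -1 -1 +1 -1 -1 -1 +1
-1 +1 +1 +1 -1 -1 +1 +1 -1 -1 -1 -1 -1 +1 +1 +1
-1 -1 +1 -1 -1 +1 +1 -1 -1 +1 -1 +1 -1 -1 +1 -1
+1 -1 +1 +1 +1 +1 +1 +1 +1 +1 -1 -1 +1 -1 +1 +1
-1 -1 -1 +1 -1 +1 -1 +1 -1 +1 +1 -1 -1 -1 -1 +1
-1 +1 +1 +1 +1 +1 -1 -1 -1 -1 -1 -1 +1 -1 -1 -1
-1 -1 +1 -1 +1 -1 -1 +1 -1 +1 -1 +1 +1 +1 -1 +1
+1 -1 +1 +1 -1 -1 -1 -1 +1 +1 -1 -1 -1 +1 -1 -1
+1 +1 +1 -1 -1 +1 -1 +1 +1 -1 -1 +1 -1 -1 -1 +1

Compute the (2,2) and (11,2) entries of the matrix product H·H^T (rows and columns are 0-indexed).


Row 2 of H: [1, -1, 1, 1, 1, 1, 1, 1, -1, -1, 1, 1, -1, 1, -1, -1].
Row 11 of H: [-1, -1, -1, 1, -1, 1, -1, 1, -1, 1, 1, -1, -1, -1, -1, 1].
(H·H^T)[2][2] = Σ_j H[2][j]·H[2][j] = (1)² + (-1)² + (1)² + (1)² + (1)² + (1)² + (1)² + (1)² + (-1)² + (-1)² + (1)² + (1)² + (-1)² + (1)² + (-1)² + (-1)² = 1 + 1 + 1 + 1 + 1 + 1 + 1 + 1 + 1 + 1 + 1 + 1 + 1 + 1 + 1 + 1 = 16.
(H·H^T)[11][2] = Σ_j H[11][j]·H[2][j] = (-1)·(1) + (-1)·(-1) + (-1)·(1) + (1)·(1) + (-1)·(1) + (1)·(1) + (-1)·(1) + (1)·(1) + (-1)·(-1) + (1)·(-1) + (1)·(1) + (-1)·(1) + (-1)·(-1) + (-1)·(1) + (-1)·(-1) + (1)·(-1) = -1 + 1 + -1 + 1 + -1 + 1 + -1 + 1 + 1 + -1 + 1 + -1 + 1 + -1 + 1 + -1 = 0.
So rows 11 and 2 are orthogonal; the diagonal entry equals n = 16.

(2,2) entry = 16; (11,2) entry = 0.


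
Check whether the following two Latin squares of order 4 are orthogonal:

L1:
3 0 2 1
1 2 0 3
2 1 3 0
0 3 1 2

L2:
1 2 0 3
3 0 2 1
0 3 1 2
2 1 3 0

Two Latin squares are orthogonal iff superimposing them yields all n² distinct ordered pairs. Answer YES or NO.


Form the n² = 16 superimposed pairs (L1[i][j], L2[i][j]), row by row (rows and columns indexed from 0):
row 0: (3,1) (0,2) (2,0) (1,3)
row 1: (1,3) (2,0) (0,2) (3,1)
row 2: (2,0) (1,3) (3,1) (0,2)
row 3: (0,2) (3,1) (1,3) (2,0)
Orthogonality requires all 16 pairs distinct.
But the pair (1,3) repeats: cell (0,3) has L1 = 1, L2 = 3, and cell (1,0) has L1 = 1, L2 = 3.
A repeated pair means some other pair never occurs (only 4 distinct pairs out of 16), so the squares are not orthogonal.
Conclusion: NO.

NO


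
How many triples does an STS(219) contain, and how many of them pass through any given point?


An STS(v) is a 2-(v, 3, 1) BIBD: block size k = 3, λ = 1.
Replication: r(k − 1) = λ(v − 1) ⇒ r·2 = 219 − 1 = 218 ⇒ r = 109.
Block count: bk = vr ⇒ b·3 = 219·109 = 23871 ⇒ b = 7957.

r = 109, b = 7957.


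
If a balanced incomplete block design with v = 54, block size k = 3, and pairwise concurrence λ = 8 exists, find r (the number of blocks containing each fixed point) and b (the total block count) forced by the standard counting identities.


Any 2-(v, k, λ) BIBD satisfies two necessary conditions:
  (i)  Each point sits in r blocks, and counting incidences through any fixed point gives r(k − 1) = λ(v − 1), so r = λ(v − 1)/(k − 1).
  (ii) Total incidences bk = vr, so b = vr/k.
Step 1: r = λ(v − 1)/(k − 1) = 8·(54 − 1)/(3 − 1) = 8·53/2 = 424/2 = 212.
Step 2: b = vr/k = 54·212/3 = 11448/3 = 3816.
Check integrality: r = 212 ∈ Z ✓, b = 3816 ∈ Z ✓.
(These identities are necessary conditions: they determine r and b for any design with these parameters, but do not by themselves prove that one exists.)

r = 212, b = 3816.


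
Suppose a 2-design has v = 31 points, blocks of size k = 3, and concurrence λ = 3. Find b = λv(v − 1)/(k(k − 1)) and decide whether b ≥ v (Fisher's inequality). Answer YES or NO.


b = λv(v − 1)/(k(k − 1)) = 3·31·30/(3·2) = 2790/6 = 465.
Compare with v = 31: b ≥ v, so Fisher's inequality holds.

YES


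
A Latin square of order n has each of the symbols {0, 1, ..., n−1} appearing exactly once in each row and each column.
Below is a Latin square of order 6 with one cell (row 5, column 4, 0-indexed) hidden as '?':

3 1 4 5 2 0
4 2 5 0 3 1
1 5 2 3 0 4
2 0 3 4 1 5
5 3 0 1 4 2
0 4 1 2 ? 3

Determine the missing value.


Row 5 contains symbols [0, 1, 2, 3, 4] — missing [5].
Column 4 contains symbols [0, 1, 2, 3, 4] — missing [5].
The missing symbol must appear in both missing sets; intersection = [5].
Therefore the hidden value is 5.

Missing value = 5.


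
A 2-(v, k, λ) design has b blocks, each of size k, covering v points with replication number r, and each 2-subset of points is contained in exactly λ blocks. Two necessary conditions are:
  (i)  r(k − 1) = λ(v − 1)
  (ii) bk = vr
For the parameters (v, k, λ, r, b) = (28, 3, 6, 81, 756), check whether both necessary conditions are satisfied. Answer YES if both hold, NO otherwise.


Condition (i): r(k − 1) = 81·2 = 162; λ(v − 1) = 6·27 = 162. Match? YES.
Condition (ii): bk = 756·3 = 2268; vr = 28·81 = 2268. Match? YES.
Both conditions hold? YES.

YES


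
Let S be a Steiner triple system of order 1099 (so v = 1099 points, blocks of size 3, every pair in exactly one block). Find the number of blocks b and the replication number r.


An STS(v) is a 2-(v, 3, 1) BIBD: block size k = 3, λ = 1.
Replication: r(k − 1) = λ(v − 1) ⇒ r·2 = 1099 − 1 = 1098 ⇒ r = 549.
Block count: bk = vr ⇒ b·3 = 1099·549 = 603351 ⇒ b = 201117.

r = 549, b = 201117.


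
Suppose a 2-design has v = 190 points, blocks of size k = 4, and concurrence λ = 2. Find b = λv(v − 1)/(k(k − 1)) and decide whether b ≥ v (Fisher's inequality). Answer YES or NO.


b = λv(v − 1)/(k(k − 1)) = 2·190·189/(4·3) = 71820/12 = 5985.
Compare with v = 190: b ≥ v, so Fisher's inequality holds.

YES


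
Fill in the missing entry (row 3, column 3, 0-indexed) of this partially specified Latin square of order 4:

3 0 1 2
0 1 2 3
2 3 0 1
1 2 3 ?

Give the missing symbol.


Row 3 contains symbols [1, 2, 3] — missing [0].
Column 3 contains symbols [1, 2, 3] — missing [0].
The missing symbol must appear in both missing sets; intersection = [0].
Therefore the hidden value is 0.

Missing value = 0.


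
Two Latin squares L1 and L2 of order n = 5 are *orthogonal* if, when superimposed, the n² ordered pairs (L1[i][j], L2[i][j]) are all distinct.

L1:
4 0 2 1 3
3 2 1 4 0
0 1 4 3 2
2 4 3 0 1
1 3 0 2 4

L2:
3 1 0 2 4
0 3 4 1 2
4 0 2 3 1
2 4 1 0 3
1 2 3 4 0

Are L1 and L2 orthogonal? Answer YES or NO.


Form the n² = 25 superimposed pairs (L1[i][j], L2[i][j]), row by row (rows and columns indexed from 0):
row 0: (4,3) (0,1) (2,0) (1,2) (3,4)
row 1: (3,0) (2,3) (1,4) (4,1) (0,2)
row 2: (0,4) (1,0) (4,2) (3,3) (2,1)
row 3: (2,2) (4,4) (3,1) (0,0) (1,3)
row 4: (1,1) (3,2) (0,3) (2,4) (4,0)
Orthogonality requires all 25 pairs distinct.
Check by first coordinate: for each symbol s of L1, list the L2 entries in the n cells where L1 = s; they must all differ.
  L1 = 0: L2 entries (in reading order) 1, 2, 4, 0, 3 — all 5 distinct ✓
  L1 = 1: L2 entries (in reading order) 2, 4, 0, 3, 1 — all 5 distinct ✓
  L1 = 2: L2 entries (in reading order) 0, 3, 1, 2, 4 — all 5 distinct ✓
  L1 = 3: L2 entries (in reading order) 4, 0, 3, 1, 2 — all 5 distinct ✓
  L1 = 4: L2 entries (in reading order) 3, 1, 2, 4, 0 — all 5 distinct ✓
Every symbol of L1 meets every symbol of L2 exactly once, so all 25 pairs are distinct (25 of 25).
Conclusion: YES.

YES


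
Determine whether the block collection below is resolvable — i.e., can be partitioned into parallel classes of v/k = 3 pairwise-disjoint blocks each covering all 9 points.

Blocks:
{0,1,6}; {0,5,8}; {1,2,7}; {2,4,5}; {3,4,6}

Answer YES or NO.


v = 9, block size k = 3, number of blocks = 5.
For resolvability, blocks must partition into parallel classes of size v/k = 3.
Total blocks must therefore be a multiple of 3: 5 = 3·1 + 2 ⇒ not divisible ✗.
Resolvable? NO.

NO


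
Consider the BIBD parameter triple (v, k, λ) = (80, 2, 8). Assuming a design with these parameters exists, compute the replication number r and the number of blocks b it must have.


Any 2-(v, k, λ) BIBD satisfies two necessary conditions:
  (i)  Each point sits in r blocks, and counting incidences through any fixed point gives r(k − 1) = λ(v − 1), so r = λ(v − 1)/(k − 1).
  (ii) Total incidences bk = vr, so b = vr/k.
Step 1: r = λ(v − 1)/(k − 1) = 8·(80 − 1)/(2 − 1) = 8·79/1 = 632/1 = 632.
Step 2: b = vr/k = 80·632/2 = 50560/2 = 25280.
Check integrality: r = 632 ∈ Z ✓, b = 25280 ∈ Z ✓.
(These identities are necessary conditions: they determine r and b for any design with these parameters, but do not by themselves prove that one exists.)

r = 632, b = 25280.


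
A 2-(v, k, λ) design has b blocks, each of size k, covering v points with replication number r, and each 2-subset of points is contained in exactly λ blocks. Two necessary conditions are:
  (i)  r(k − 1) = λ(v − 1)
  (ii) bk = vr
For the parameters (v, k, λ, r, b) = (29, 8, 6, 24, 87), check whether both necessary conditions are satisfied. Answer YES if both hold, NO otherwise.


Condition (i): r(k − 1) = 24·7 = 168; λ(v − 1) = 6·28 = 168. Match? YES.
Condition (ii): bk = 87·8 = 696; vr = 29·24 = 696. Match? YES.
Both conditions hold? YES.

YES


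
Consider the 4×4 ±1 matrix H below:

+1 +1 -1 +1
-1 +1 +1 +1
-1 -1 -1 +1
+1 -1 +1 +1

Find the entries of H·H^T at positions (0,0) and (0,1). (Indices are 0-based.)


Row 0 of H: [1, 1, -1, 1].
Row 1 of H: [-1, 1, 1, 1].
(H·H^T)[0][0] = Σ_j H[0][j]·H[0][j] = (1)² + (1)² + (-1)² + (1)² = 1 + 1 + 1 + 1 = 4.
(H·H^T)[0][1] = Σ_j H[0][j]·H[1][j] = (1)·(-1) + (1)·(1) + (-1)·(1) + (1)·(1) = -1 + 1 + -1 + 1 = 0.
So rows 0 and 1 are orthogonal; the diagonal entry equals n = 4.

(0,0) entry = 4; (0,1) entry = 0.


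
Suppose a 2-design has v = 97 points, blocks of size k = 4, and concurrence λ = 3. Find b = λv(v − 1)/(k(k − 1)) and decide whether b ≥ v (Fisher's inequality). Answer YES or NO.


r = λ(v − 1)/(k − 1) = 3·96/3 = 96.
b = vr/k = 97·96/4 = 2328.
Fisher's inequality: b ≥ v ⇔ 2328 ≥ 97? YES.

YES


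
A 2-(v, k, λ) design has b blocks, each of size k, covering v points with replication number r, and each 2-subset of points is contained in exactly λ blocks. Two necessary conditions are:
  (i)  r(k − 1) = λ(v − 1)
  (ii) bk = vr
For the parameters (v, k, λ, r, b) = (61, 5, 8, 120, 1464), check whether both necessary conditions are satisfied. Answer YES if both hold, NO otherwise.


Condition (i): r(k − 1) = 120·4 = 480; λ(v − 1) = 8·60 = 480. Match? YES.
Condition (ii): bk = 1464·5 = 7320; vr = 61·120 = 7320. Match? YES.
Both conditions hold? YES.

YES


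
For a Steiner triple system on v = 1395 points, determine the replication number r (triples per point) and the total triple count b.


An STS(v) is a 2-(v, 3, 1) BIBD: block size k = 3, λ = 1.
Replication: r(k − 1) = λ(v − 1) ⇒ r·2 = 1395 − 1 = 1394 ⇒ r = 697.
Block count: bk = vr ⇒ b·3 = 1395·697 = 972315 ⇒ b = 324105.
(Check via b = v(v − 1)/6 = 1395·1394/6 = 1944630/6 = 324105.)

r = 697, b = 324105.


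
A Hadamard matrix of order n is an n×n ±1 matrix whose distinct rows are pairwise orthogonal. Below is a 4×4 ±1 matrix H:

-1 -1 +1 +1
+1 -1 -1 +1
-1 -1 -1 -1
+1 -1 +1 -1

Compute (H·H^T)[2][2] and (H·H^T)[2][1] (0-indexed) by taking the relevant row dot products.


Row 1 of H: [1, -1, -1, 1].
Row 2 of H: [-1, -1, -1, -1].
(H·H^T)[2][2] = Σ_j H[2][j]·H[2][j] = (-1)² + (-1)² + (-1)² + (-1)² = 1 + 1 + 1 + 1 = 4.
(H·H^T)[2][1] = Σ_j H[2][j]·H[1][j] = (-1)·(1) + (-1)·(-1) + (-1)·(-1) + (-1)·(1) = -1 + 1 + 1 + -1 = 0.
So rows 2 and 1 are orthogonal; the diagonal entry equals n = 4.

(2,2) entry = 4; (2,1) entry = 0.


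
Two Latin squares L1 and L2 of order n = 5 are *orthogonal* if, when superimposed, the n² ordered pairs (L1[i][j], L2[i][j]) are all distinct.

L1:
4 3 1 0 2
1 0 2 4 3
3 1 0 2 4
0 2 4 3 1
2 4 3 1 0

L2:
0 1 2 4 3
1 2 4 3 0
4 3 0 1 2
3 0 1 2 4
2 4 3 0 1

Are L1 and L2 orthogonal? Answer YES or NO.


Form the n² = 25 superimposed pairs (L1[i][j], L2[i][j]), row by row (rows and columns indexed from 0):
row 0: (4,0) (3,1) (1,2) (0,4) (2,3)
row 1: (1,1) (0,2) (2,4) (4,3) (3,0)
row 2: (3,4) (1,3) (0,0) (2,1) (4,2)
row 3: (0,3) (2,0) (4,1) (3,2) (1,4)
row 4: (2,2) (4,4) (3,3) (1,0) (0,1)
Orthogonality requires all 25 pairs distinct.
Check by first coordinate: for each symbol s of L1, list the L2 entries in the n cells where L1 = s; they must all differ.
  L1 = 0: L2 entries (in reading order) 4, 2, 0, 3, 1 — all 5 distinct ✓
  L1 = 1: L2 entries (in reading order) 2, 1, 3, 4, 0 — all 5 distinct ✓
  L1 = 2: L2 entries (in reading order) 3, 4, 1, 0, 2 — all 5 distinct ✓
  L1 = 3: L2 entries (in reading order) 1, 0, 4, 2, 3 — all 5 distinct ✓
  L1 = 4: L2 entries (in reading order) 0, 3, 2, 1, 4 — all 5 distinct ✓
Every symbol of L1 meets every symbol of L2 exactly once, so all 25 pairs are distinct (25 of 25).
Conclusion: YES.

YES


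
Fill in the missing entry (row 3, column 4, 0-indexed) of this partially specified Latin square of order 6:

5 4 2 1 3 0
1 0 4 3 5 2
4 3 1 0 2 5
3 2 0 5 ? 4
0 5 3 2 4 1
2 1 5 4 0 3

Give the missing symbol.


Row 3 contains symbols [0, 2, 3, 4, 5] — missing [1].
Column 4 contains symbols [0, 2, 3, 4, 5] — missing [1].
The missing symbol must appear in both missing sets; intersection = [1].
Therefore the hidden value is 1.

Missing value = 1.


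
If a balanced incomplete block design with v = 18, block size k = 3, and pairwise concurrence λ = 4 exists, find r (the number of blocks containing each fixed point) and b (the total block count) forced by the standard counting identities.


Any 2-(v, k, λ) BIBD satisfies two necessary conditions:
  (i)  Each point sits in r blocks, and counting incidences through any fixed point gives r(k − 1) = λ(v − 1), so r = λ(v − 1)/(k − 1).
  (ii) Total incidences bk = vr, so b = vr/k.
Step 1: r = λ(v − 1)/(k − 1) = 4·(18 − 1)/(3 − 1) = 4·17/2 = 68/2 = 34.
Step 2: b = vr/k = 18·34/3 = 612/3 = 204.
Check integrality: r = 34 ∈ Z ✓, b = 204 ∈ Z ✓.
(These identities are necessary conditions: they determine r and b for any design with these parameters, but do not by themselves prove that one exists.)

r = 34, b = 204.


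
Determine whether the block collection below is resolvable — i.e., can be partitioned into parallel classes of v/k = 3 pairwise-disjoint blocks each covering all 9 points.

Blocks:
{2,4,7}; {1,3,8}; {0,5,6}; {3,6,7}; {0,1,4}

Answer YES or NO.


v = 9, block size k = 3, number of blocks = 5.
For resolvability, blocks must partition into parallel classes of size v/k = 3.
Total blocks must therefore be a multiple of 3: 5 = 3·1 + 2 ⇒ not divisible ✗.
Resolvable? NO.

NO


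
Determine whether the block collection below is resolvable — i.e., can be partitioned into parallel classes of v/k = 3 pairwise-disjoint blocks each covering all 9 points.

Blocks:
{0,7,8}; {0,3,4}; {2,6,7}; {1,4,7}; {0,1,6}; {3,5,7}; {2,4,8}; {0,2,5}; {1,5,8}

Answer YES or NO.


v = 9, block size k = 3, number of blocks = 9.
For resolvability, blocks must partition into parallel classes of size v/k = 3.
Total blocks must therefore be a multiple of 3: 9 = 3·3 + 0 ⇒ divisible ✓.
Consider block {0,7,8}. It intersects every other block in the collection, so no parallel class of size 3 can contain it.
Since every block must belong to some parallel class in a resolution, the collection cannot be partitioned into parallel classes.
Resolvable? NO.

NO


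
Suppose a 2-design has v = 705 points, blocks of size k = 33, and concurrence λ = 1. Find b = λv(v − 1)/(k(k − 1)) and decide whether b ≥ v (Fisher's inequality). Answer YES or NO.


b = λv(v − 1)/(k(k − 1)) = 1·705·704/(33·32) = 496320/1056 = 470.
Compare with v = 705: b < v, so Fisher's inequality fails.

NO


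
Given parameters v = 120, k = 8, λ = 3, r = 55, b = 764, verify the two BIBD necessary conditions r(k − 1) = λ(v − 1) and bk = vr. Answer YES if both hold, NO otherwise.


Condition (i): r(k − 1) = 55·7 = 385; λ(v − 1) = 3·119 = 357. Match? NO.
Condition (ii): bk = 764·8 = 6112; vr = 120·55 = 6600. Match? NO.
Both conditions hold? NO.

NO


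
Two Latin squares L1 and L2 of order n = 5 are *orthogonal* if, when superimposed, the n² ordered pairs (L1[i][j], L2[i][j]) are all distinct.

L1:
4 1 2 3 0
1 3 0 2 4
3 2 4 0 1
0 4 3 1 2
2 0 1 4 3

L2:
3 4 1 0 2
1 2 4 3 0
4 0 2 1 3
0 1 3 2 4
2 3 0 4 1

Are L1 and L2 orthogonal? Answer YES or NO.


Form the n² = 25 superimposed pairs (L1[i][j], L2[i][j]), row by row (rows and columns indexed from 0):
row 0: (4,3) (1,4) (2,1) (3,0) (0,2)
row 1: (1,1) (3,2) (0,4) (2,3) (4,0)
row 2: (3,4) (2,0) (4,2) (0,1) (1,3)
row 3: (0,0) (4,1) (3,3) (1,2) (2,4)
row 4: (2,2) (0,3) (1,0) (4,4) (3,1)
Orthogonality requires all 25 pairs distinct.
Check by first coordinate: for each symbol s of L1, list the L2 entries in the n cells where L1 = s; they must all differ.
  L1 = 0: L2 entries (in reading order) 2, 4, 1, 0, 3 — all 5 distinct ✓
  L1 = 1: L2 entries (in reading order) 4, 1, 3, 2, 0 — all 5 distinct ✓
  L1 = 2: L2 entries (in reading order) 1, 3, 0, 4, 2 — all 5 distinct ✓
  L1 = 3: L2 entries (in reading order) 0, 2, 4, 3, 1 — all 5 distinct ✓
  L1 = 4: L2 entries (in reading order) 3, 0, 2, 1, 4 — all 5 distinct ✓
Every symbol of L1 meets every symbol of L2 exactly once, so all 25 pairs are distinct (25 of 25).
Conclusion: YES.

YES


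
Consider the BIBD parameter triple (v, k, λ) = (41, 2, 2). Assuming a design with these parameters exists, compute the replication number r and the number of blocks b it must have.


Any 2-(v, k, λ) BIBD satisfies two necessary conditions:
  (i)  Each point sits in r blocks, and counting incidences through any fixed point gives r(k − 1) = λ(v − 1), so r = λ(v − 1)/(k − 1).
  (ii) Total incidences bk = vr, so b = vr/k.
Step 1: r = λ(v − 1)/(k − 1) = 2·(41 − 1)/(2 − 1) = 2·40/1 = 80/1 = 80.
Step 2: b = vr/k = 41·80/2 = 3280/2 = 1640.
Check integrality: r = 80 ∈ Z ✓, b = 1640 ∈ Z ✓.
(These identities are necessary conditions: they determine r and b for any design with these parameters, but do not by themselves prove that one exists.)

r = 80, b = 1640.


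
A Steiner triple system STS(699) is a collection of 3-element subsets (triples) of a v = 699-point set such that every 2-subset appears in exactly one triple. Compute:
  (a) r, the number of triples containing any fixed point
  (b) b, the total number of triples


An STS(v) is a 2-(v, 3, 1) BIBD: block size k = 3, λ = 1.
Replication: r(k − 1) = λ(v − 1) ⇒ r·2 = 699 − 1 = 698 ⇒ r = 349.
Block count: b = v(v − 1)/6 = 699·698/6 = 487902/6 = 81317.
(Check via bk = vr: 81317·3 = 243951 = 699·349 = 243951 ✓.)

r = 349, b = 81317.
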